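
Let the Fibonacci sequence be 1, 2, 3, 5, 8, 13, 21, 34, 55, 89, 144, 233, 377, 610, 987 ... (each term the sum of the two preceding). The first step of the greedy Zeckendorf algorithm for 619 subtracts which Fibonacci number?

610

610 ≤ 619 < 987, so the largest Fibonacci number not exceeding 619 is 610.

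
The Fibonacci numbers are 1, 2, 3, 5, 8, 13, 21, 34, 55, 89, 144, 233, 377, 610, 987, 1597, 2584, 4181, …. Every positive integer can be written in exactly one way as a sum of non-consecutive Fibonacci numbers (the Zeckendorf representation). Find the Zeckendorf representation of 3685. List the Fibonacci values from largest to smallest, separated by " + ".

Greedy algorithm:
2584 ≤ 3685 < 4181, so take 2584; remainder 1101
987 ≤ 1101 < 1597, so take 987; remainder 114
89 ≤ 114 < 144, so take 89; remainder 25
21 ≤ 25 < 34, so take 21; remainder 4
3 ≤ 4 < 5, so take 3; remainder 1
1 ≤ 1 < 2, so take 1; remainder 0
So 3685 = 2584 + 987 + 89 + 21 + 3 + 1, with no two terms consecutive in the sequence.

2584 + 987 + 89 + 21 + 3 + 1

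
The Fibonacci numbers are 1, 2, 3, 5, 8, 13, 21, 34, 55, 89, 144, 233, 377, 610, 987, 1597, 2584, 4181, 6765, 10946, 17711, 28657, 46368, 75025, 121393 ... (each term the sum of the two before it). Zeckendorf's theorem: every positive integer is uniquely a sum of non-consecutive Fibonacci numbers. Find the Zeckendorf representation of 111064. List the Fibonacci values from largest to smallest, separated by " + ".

largest Fibonacci ≤ 111064 is 75025; 111064 − 75025 = 36039
largest Fibonacci ≤ 36039 is 28657; 36039 − 28657 = 7382
largest Fibonacci ≤ 7382 is 6765; 7382 − 6765 = 617
largest Fibonacci ≤ 617 is 610; 617 − 610 = 7
largest Fibonacci ≤ 7 is 5; 7 − 5 = 2
largest Fibonacci ≤ 2 is 2; 2 − 2 = 0
So 111064 = 75025 + 28657 + 6765 + 610 + 5 + 2, with no two terms consecutive in the sequence.

75025 + 28657 + 6765 + 610 + 5 + 2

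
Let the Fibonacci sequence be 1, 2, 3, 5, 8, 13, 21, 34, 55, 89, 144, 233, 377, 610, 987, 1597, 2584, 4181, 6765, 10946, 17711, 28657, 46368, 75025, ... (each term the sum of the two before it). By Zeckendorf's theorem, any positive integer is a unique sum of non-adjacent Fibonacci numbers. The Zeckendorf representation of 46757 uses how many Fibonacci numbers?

5

46368 ≤ 46757 < 75025, so take 46368; remainder 389
377 ≤ 389 < 610, so take 377; remainder 12
8 ≤ 12 < 13, so take 8; remainder 4
3 ≤ 4 < 5, so take 3; remainder 1
1 ≤ 1 < 2, so take 1; remainder 0
46757 = 46368 + 377 + 8 + 3 + 1, which has 5 terms.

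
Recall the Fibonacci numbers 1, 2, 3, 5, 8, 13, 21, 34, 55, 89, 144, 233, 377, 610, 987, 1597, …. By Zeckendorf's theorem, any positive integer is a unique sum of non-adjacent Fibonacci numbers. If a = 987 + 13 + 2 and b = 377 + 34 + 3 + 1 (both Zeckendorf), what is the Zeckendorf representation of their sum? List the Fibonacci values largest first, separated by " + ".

987 + 377 + 34 + 13 + 5 + 1

The two numbers are 1002 and 415, so their sum is 1417.
Greedily peel off the largest Fibonacci term at each step:
largest Fibonacci ≤ 1417 is 987; 1417 − 987 = 430
largest Fibonacci ≤ 430 is 377; 430 − 377 = 53
largest Fibonacci ≤ 53 is 34; 53 − 34 = 19
largest Fibonacci ≤ 19 is 13; 19 − 13 = 6
largest Fibonacci ≤ 6 is 5; 6 − 5 = 1
largest Fibonacci ≤ 1 is 1; 1 − 1 = 0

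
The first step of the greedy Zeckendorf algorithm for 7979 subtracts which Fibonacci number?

6765 ≤ 7979 < 10946, so the largest Fibonacci number not exceeding 7979 is 6765.

6765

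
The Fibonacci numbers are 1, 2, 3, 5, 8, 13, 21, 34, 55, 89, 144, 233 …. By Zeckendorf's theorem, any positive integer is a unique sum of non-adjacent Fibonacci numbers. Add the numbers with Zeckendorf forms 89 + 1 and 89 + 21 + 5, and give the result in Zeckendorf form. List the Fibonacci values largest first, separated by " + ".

144 + 55 + 5 + 1

The two numbers are 90 and 115, so their sum is 205.
205 − 144 = 61
61 − 55 = 6
6 − 5 = 1
1 − 1 = 0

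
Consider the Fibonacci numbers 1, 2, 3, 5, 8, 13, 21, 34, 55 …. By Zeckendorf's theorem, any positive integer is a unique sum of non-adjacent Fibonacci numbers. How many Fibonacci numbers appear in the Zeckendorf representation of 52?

Greedily peel off the largest Fibonacci term at each step:
take 34 (≤ 52); 52 − 34 = 18
take 13 (≤ 18); 18 − 13 = 5
take 5 (≤ 5); 5 − 5 = 0
52 = 34 + 13 + 5, which has 3 terms.

3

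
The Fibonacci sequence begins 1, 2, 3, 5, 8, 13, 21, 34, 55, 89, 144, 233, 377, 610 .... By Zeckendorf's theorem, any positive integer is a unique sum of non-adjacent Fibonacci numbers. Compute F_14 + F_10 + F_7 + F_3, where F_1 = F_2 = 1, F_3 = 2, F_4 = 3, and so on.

447

F_14 + F_10 + F_7 + F_3 = 377 + 55 + 13 + 2 = 447.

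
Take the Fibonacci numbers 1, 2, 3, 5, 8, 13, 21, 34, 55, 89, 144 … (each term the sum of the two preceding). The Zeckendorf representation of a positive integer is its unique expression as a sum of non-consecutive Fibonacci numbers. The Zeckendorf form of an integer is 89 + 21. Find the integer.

89 + 21 = 110.

110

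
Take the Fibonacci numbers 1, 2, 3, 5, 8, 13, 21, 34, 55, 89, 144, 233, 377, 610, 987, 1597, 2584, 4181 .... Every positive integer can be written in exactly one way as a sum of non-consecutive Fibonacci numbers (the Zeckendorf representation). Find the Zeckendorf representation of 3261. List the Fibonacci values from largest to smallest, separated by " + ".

2584 + 610 + 55 + 8 + 3 + 1

largest Fibonacci ≤ 3261 is 2584; 3261 − 2584 = 677
largest Fibonacci ≤ 677 is 610; 677 − 610 = 67
largest Fibonacci ≤ 67 is 55; 67 − 55 = 12
largest Fibonacci ≤ 12 is 8; 12 − 8 = 4
largest Fibonacci ≤ 4 is 3; 4 − 3 = 1
largest Fibonacci ≤ 1 is 1; 1 − 1 = 0
So 3261 = 2584 + 610 + 55 + 8 + 3 + 1, with no two terms consecutive in the sequence.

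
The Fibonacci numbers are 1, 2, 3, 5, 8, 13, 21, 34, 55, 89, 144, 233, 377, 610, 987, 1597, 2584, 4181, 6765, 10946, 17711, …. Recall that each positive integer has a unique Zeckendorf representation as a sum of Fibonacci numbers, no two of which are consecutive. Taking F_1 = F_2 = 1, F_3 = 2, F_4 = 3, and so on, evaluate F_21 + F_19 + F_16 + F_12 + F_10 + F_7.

F_21 + F_19 + F_16 + F_12 + F_10 + F_7 = 10946 + 4181 + 987 + 144 + 55 + 13 = 16326.

16326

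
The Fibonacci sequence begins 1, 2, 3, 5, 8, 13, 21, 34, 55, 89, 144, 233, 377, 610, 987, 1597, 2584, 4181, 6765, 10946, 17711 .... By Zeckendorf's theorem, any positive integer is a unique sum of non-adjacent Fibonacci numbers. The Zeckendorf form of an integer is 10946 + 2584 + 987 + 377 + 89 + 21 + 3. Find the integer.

15007

10946 + 2584 + 987 + 377 + 89 + 21 + 3 = 15007.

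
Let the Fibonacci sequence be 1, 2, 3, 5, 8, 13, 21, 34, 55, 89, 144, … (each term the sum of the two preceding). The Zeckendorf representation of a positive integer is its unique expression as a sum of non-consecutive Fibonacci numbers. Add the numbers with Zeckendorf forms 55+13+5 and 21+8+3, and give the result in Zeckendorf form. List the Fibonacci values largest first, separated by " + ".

The two numbers are 73 and 32, so their sum is 105.
Greedily peel off the largest Fibonacci term at each step:
89 ≤ 105 < 144, so take 89; remainder 16
13 ≤ 16 < 21, so take 13; remainder 3
3 ≤ 3 < 5, so take 3; remainder 0

89 + 13 + 3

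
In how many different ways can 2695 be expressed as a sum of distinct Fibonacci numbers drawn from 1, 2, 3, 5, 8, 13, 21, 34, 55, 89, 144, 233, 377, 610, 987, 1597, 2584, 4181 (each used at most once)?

24

Starting from the Zeckendorf form and repeatedly splitting a term F_k into F_{k−1} + F_{k−2} (when neither is already used) reaches every representation.
2695 = 2584+89+21+1 = 2584+89+13+8+1 = 2584+55+34+21+1 = 1597+987+89+21+1 = 2584+89+13+5+3+1 = … (19 more), for 24 in all.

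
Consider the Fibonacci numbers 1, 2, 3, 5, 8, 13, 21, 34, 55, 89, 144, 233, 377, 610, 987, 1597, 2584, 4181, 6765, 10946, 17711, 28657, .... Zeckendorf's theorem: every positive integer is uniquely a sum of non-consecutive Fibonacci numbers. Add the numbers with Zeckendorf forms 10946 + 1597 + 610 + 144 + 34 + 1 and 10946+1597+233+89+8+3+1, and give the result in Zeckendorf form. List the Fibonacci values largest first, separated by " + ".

17711 + 6765 + 1597 + 89 + 34 + 13

The two numbers are 13332 and 12877, so their sum is 26209.
largest Fibonacci ≤ 26209 is 17711; 26209 − 17711 = 8498
largest Fibonacci ≤ 8498 is 6765; 8498 − 6765 = 1733
largest Fibonacci ≤ 1733 is 1597; 1733 − 1597 = 136
largest Fibonacci ≤ 136 is 89; 136 − 89 = 47
largest Fibonacci ≤ 47 is 34; 47 − 34 = 13
largest Fibonacci ≤ 13 is 13; 13 − 13 = 0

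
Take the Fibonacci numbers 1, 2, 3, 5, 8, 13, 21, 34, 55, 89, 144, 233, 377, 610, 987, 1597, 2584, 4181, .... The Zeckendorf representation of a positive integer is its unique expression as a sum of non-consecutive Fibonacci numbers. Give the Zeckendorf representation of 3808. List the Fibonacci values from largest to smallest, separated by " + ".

3808: greatest Fibonacci not exceeding it is 2584, leaving 1224
1224: greatest Fibonacci not exceeding it is 987, leaving 237
237: greatest Fibonacci not exceeding it is 233, leaving 4
4: greatest Fibonacci not exceeding it is 3, leaving 1
1: greatest Fibonacci not exceeding it is 1, leaving 0
So 3808 = 2584 + 987 + 233 + 3 + 1, with no two terms consecutive in the sequence.

2584 + 987 + 233 + 3 + 1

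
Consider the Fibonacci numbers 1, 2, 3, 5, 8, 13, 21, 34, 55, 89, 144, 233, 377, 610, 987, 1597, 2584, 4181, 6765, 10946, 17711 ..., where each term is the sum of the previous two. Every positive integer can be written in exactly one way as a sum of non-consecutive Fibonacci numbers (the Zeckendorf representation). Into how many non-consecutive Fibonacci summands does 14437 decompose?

take 10946 (≤ 14437); 14437 − 10946 = 3491
take 2584 (≤ 3491); 3491 − 2584 = 907
take 610 (≤ 907); 907 − 610 = 297
take 233 (≤ 297); 297 − 233 = 64
take 55 (≤ 64); 64 − 55 = 9
take 8 (≤ 9); 9 − 8 = 1
take 1 (≤ 1); 1 − 1 = 0
14437 = 10946 + 2584 + 610 + 233 + 55 + 8 + 1, which has 7 terms.

7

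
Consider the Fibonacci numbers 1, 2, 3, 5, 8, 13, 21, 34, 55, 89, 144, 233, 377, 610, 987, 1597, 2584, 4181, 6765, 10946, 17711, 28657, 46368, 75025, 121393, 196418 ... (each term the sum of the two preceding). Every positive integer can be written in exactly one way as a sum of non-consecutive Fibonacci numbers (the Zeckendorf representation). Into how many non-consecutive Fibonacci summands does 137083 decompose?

7

137083 − 121393 = 15690
15690 − 10946 = 4744
4744 − 4181 = 563
563 − 377 = 186
186 − 144 = 42
42 − 34 = 8
8 − 8 = 0
137083 = 121393 + 10946 + 4181 + 377 + 144 + 34 + 8, which has 7 terms.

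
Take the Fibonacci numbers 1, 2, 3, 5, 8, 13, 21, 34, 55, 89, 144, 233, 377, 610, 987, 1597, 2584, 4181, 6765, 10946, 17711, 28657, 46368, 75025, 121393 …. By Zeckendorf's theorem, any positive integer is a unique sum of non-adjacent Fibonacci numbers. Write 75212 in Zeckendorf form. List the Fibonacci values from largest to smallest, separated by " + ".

Greedy algorithm:
75212 − 75025 = 187
187 − 144 = 43
43 − 34 = 9
9 − 8 = 1
1 − 1 = 0
So 75212 = 75025 + 144 + 34 + 8 + 1, with no two terms consecutive in the sequence.

75025 + 144 + 34 + 8 + 1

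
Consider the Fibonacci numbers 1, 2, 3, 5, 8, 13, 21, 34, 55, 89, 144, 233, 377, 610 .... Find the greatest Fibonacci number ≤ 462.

377

377 ≤ 462 < 610, so the largest Fibonacci number not exceeding 462 is 377.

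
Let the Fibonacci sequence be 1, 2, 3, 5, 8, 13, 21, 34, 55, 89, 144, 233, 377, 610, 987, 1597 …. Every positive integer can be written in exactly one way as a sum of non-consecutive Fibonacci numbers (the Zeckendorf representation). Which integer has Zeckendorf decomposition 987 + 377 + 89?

1453

987 + 377 + 89 = 1453.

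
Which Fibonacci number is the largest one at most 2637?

2584 ≤ 2637 < 4181, so the largest Fibonacci number not exceeding 2637 is 2584.

2584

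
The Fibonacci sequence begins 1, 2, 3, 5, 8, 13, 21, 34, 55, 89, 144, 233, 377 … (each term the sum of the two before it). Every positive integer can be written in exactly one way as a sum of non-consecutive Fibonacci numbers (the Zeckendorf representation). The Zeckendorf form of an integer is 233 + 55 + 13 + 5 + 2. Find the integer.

233 + 55 + 13 + 5 + 2 = 308.

308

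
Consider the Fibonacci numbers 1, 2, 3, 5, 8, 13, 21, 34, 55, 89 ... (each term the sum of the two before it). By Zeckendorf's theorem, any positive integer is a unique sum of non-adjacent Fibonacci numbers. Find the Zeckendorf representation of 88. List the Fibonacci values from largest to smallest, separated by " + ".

88 − 55 = 33
33 − 21 = 12
12 − 8 = 4
4 − 3 = 1
1 − 1 = 0
So 88 = 55 + 21 + 8 + 3 + 1, with no two terms consecutive in the sequence.

55 + 21 + 8 + 3 + 1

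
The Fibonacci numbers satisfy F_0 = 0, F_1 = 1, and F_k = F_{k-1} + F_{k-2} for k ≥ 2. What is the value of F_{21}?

10946

Iterating the recurrence up to F_{16} = 987 and F_{15} = 610:
F_{17} = F_{16} + F_{15} = 987 + 610 = 1597
F_{18} = F_{17} + F_{16} = 1597 + 987 = 2584
F_{19} = F_{18} + F_{17} = 2584 + 1597 = 4181
F_{20} = F_{19} + F_{18} = 4181 + 2584 = 6765
F_{21} = F_{20} + F_{19} = 6765 + 4181 = 10946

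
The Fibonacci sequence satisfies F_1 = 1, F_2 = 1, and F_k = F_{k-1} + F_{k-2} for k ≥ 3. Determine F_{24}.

Iterating the recurrence up to F_{17} = 1597 and F_{16} = 987:
F_{18} = F_{17} + F_{16} = 1597 + 987 = 2584
F_{19} = F_{18} + F_{17} = 2584 + 1597 = 4181
F_{20} = F_{19} + F_{18} = 4181 + 2584 = 6765
F_{21} = F_{20} + F_{19} = 6765 + 4181 = 10946
F_{22} = F_{21} + F_{20} = 10946 + 6765 = 17711
F_{23} = F_{22} + F_{21} = 17711 + 10946 = 28657
F_{24} = F_{23} + F_{22} = 28657 + 17711 = 46368

46368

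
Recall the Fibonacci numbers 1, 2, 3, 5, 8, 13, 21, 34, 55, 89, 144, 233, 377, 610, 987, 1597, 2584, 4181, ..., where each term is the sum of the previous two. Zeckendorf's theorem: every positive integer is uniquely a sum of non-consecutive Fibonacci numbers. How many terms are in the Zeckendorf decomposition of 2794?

5

Greedy algorithm:
2794 − 2584 = 210
210 − 144 = 66
66 − 55 = 11
11 − 8 = 3
3 − 3 = 0
2794 = 2584 + 144 + 55 + 8 + 3, which has 5 terms.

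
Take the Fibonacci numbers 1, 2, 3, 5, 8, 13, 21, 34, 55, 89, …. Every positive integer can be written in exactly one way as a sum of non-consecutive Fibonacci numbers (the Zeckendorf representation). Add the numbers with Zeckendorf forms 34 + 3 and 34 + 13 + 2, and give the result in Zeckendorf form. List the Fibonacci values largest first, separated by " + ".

The two numbers are 37 and 49, so their sum is 86.
subtract 55 from 86: 31 remains
subtract 21 from 31: 10 remains
subtract 8 from 10: 2 remains
subtract 2 from 2: 0 remains

55 + 21 + 8 + 2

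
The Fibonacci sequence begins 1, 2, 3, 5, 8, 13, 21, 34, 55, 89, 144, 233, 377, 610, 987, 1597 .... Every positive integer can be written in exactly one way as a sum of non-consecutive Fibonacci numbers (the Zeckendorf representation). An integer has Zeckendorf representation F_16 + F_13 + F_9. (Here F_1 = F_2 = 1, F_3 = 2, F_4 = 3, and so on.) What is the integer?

F_16 + F_13 + F_9 = 987 + 233 + 34 = 1254.

1254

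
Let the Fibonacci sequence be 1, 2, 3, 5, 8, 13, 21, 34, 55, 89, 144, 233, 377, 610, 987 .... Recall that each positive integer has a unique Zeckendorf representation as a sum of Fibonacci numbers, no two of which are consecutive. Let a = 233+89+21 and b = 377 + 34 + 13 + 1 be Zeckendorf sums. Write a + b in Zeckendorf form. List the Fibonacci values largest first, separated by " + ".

The two numbers are 343 and 425, so their sum is 768.
610 ≤ 768 < 987, so take 610; remainder 158
144 ≤ 158 < 233, so take 144; remainder 14
13 ≤ 14 < 21, so take 13; remainder 1
1 ≤ 1 < 2, so take 1; remainder 0

610 + 144 + 13 + 1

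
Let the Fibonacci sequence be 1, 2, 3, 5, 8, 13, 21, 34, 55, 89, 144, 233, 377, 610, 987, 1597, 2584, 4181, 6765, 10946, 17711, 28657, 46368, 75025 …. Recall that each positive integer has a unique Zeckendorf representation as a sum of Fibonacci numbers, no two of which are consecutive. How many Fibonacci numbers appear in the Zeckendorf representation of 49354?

6

Repeatedly subtract the largest Fibonacci number that fits:
49354 − 46368 = 2986
2986 − 2584 = 402
402 − 377 = 25
25 − 21 = 4
4 − 3 = 1
1 − 1 = 0
49354 = 46368 + 2584 + 377 + 21 + 3 + 1, which has 6 terms.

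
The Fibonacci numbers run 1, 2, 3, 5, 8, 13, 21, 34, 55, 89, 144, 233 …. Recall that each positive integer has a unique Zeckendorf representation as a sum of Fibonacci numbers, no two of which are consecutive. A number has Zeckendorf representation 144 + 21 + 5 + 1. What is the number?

171

144 + 21 + 5 + 1 = 171.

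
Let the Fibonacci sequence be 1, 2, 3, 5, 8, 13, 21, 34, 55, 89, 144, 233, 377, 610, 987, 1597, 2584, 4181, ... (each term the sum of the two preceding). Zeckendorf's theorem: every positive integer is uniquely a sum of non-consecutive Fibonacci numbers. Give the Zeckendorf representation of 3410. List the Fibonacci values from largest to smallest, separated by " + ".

3410: greatest Fibonacci not exceeding it is 2584, leaving 826
826: greatest Fibonacci not exceeding it is 610, leaving 216
216: greatest Fibonacci not exceeding it is 144, leaving 72
72: greatest Fibonacci not exceeding it is 55, leaving 17
17: greatest Fibonacci not exceeding it is 13, leaving 4
4: greatest Fibonacci not exceeding it is 3, leaving 1
1: greatest Fibonacci not exceeding it is 1, leaving 0
So 3410 = 2584 + 610 + 144 + 55 + 13 + 3 + 1, with no two terms consecutive in the sequence.

2584 + 610 + 144 + 55 + 13 + 3 + 1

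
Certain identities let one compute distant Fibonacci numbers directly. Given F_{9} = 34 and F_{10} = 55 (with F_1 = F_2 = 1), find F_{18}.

2584

By the doubling identity F_{2k} = F_k(2F_{k+1} − F_k): F_{18} = 34·(2·55 − 34) = 34·76 = 2584.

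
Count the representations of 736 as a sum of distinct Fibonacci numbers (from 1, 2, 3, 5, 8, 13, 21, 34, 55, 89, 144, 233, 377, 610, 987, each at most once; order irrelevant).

Starting from the Zeckendorf form and repeatedly splitting a term F_k into F_{k−1} + F_{k−2} (when neither is already used) reaches every representation.
736 = 610+89+34+3 = 610+89+34+2+1 = 610+89+21+13+3 = … (21 more), for 24 in all.

24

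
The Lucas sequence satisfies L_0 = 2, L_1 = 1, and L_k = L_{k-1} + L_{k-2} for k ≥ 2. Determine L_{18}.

5778

Iterating the recurrence up to L_{12} = 322 and L_{11} = 199:
L_{13} = L_{12} + L_{11} = 322 + 199 = 521
L_{14} = L_{13} + L_{12} = 521 + 322 = 843
L_{15} = L_{14} + L_{13} = 843 + 521 = 1364
L_{16} = L_{15} + L_{14} = 1364 + 843 = 2207
L_{17} = L_{16} + L_{15} = 2207 + 1364 = 3571
L_{18} = L_{17} + L_{16} = 3571 + 2207 = 5778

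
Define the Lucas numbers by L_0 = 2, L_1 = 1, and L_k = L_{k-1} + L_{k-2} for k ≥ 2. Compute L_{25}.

Iterating the recurrence up to L_{19} = 9349 and L_{18} = 5778:
L_{20} = L_{19} + L_{18} = 9349 + 5778 = 15127
L_{21} = L_{20} + L_{19} = 15127 + 9349 = 24476
L_{22} = L_{21} + L_{20} = 24476 + 15127 = 39603
L_{23} = L_{22} + L_{21} = 39603 + 24476 = 64079
L_{24} = L_{23} + L_{22} = 64079 + 39603 = 103682
L_{25} = L_{24} + L_{23} = 103682 + 64079 = 167761

167761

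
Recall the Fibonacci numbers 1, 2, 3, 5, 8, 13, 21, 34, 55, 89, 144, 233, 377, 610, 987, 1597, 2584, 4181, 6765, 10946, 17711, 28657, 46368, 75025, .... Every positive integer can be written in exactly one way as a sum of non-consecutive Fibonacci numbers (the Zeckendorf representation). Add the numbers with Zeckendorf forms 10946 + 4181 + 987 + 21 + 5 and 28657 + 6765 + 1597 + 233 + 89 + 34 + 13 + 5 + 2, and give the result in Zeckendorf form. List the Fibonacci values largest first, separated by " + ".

46368 + 6765 + 377 + 21 + 3 + 1

The two numbers are 16140 and 37395, so their sum is 53535.
Greedily peel off the largest Fibonacci term at each step:
53535 − 46368 = 7167
7167 − 6765 = 402
402 − 377 = 25
25 − 21 = 4
4 − 3 = 1
1 − 1 = 0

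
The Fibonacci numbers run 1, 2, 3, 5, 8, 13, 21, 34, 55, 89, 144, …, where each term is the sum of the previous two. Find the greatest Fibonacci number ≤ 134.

89

89 ≤ 134 < 144, so the largest Fibonacci number not exceeding 134 is 89.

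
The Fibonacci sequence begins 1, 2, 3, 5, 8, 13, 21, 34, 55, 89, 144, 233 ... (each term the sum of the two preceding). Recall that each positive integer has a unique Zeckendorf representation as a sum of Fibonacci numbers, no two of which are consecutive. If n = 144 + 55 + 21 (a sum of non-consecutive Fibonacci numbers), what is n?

220

144 + 55 + 21 = 220.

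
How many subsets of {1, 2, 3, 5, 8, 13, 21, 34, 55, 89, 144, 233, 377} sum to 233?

6

233 = 233 = 144+89 = 144+55+34 = 144+55+21+13 = 144+55+21+8+5 = … (1 more), for 6 in all.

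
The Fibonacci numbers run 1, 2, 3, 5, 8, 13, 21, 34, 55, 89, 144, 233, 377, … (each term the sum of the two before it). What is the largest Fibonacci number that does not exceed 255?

233 ≤ 255 < 377, so the largest Fibonacci number not exceeding 255 is 233.

233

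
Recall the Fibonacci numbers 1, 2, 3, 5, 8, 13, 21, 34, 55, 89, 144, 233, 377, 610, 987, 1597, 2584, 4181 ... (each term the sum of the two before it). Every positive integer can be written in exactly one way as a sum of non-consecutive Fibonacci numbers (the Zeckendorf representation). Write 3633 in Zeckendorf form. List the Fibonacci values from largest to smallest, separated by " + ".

2584 + 987 + 55 + 5 + 2

Repeatedly subtract the largest Fibonacci number that fits:
3633 − 2584 = 1049
1049 − 987 = 62
62 − 55 = 7
7 − 5 = 2
2 − 2 = 0
So 3633 = 2584 + 987 + 55 + 5 + 2, with no two terms consecutive in the sequence.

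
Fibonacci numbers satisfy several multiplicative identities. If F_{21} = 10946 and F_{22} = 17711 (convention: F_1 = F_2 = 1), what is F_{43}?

By F_{2k+1} = F_k² + F_{k+1}²: F_{43} = 10946² + 17711² = 119814916 + 313679521 = 433494437.

433494437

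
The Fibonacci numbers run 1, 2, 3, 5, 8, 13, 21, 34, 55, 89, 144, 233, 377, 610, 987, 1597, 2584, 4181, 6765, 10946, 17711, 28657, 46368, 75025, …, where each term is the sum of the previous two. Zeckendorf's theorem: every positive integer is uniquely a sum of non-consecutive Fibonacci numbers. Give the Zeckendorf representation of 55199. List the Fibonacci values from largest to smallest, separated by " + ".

46368 + 6765 + 1597 + 377 + 89 + 3

Repeatedly subtract the largest Fibonacci number that fits:
46368 ≤ 55199 < 75025, so take 46368; remainder 8831
6765 ≤ 8831 < 10946, so take 6765; remainder 2066
1597 ≤ 2066 < 2584, so take 1597; remainder 469
377 ≤ 469 < 610, so take 377; remainder 92
89 ≤ 92 < 144, so take 89; remainder 3
3 ≤ 3 < 5, so take 3; remainder 0
So 55199 = 46368 + 6765 + 1597 + 377 + 89 + 3, with no two terms consecutive in the sequence.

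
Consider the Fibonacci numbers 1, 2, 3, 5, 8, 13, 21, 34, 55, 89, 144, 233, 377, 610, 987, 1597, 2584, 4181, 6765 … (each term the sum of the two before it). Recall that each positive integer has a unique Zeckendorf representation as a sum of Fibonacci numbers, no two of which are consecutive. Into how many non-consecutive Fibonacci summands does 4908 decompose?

subtract 4181 from 4908: 727 remains
subtract 610 from 727: 117 remains
subtract 89 from 117: 28 remains
subtract 21 from 28: 7 remains
subtract 5 from 7: 2 remains
subtract 2 from 2: 0 remains
4908 = 4181 + 610 + 89 + 21 + 5 + 2, which has 6 terms.

6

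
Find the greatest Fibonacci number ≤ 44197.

28657

28657 ≤ 44197 < 46368, so the largest Fibonacci number not exceeding 44197 is 28657.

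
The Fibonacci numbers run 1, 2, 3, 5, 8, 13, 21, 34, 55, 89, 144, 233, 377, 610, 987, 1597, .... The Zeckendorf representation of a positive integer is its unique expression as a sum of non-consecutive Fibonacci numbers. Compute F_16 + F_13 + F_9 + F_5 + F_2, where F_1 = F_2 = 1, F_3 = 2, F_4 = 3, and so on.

F_16 + F_13 + F_9 + F_5 + F_2 = 987 + 233 + 34 + 5 + 1 = 1260.

1260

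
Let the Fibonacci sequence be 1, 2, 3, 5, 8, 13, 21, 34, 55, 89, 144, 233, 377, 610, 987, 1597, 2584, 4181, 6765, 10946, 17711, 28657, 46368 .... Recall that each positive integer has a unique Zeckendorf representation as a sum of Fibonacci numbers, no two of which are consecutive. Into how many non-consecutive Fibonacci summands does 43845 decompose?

6

Greedily peel off the largest Fibonacci term at each step:
43845 − 28657 = 15188
15188 − 10946 = 4242
4242 − 4181 = 61
61 − 55 = 6
6 − 5 = 1
1 − 1 = 0
43845 = 28657 + 10946 + 4181 + 55 + 5 + 1, which has 6 terms.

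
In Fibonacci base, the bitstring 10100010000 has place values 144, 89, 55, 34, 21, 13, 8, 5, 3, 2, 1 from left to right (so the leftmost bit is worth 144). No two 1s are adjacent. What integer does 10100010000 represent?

Summing the place values of the 1 bits: 144 + 55 + 8 = 207.

207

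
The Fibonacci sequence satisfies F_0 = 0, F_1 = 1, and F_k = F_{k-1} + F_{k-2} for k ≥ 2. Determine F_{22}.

17711

Iterating the recurrence up to F_{14} = 377 and F_{13} = 233:
F_{15} = F_{14} + F_{13} = 377 + 233 = 610
F_{16} = F_{15} + F_{14} = 610 + 377 = 987
F_{17} = F_{16} + F_{15} = 987 + 610 = 1597
F_{18} = F_{17} + F_{16} = 1597 + 987 = 2584
F_{19} = F_{18} + F_{17} = 2584 + 1597 = 4181
F_{20} = F_{19} + F_{18} = 4181 + 2584 = 6765
F_{21} = F_{20} + F_{19} = 6765 + 4181 = 10946
F_{22} = F_{21} + F_{20} = 10946 + 6765 = 17711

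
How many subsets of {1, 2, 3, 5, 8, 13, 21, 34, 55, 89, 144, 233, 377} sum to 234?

6

Starting from the Zeckendorf form and repeatedly splitting a term F_k into F_{k−1} + F_{k−2} (when neither is already used) reaches every representation.
234 = 233+1 = 144+89+1 = 144+55+34+1 = … (3 more), for 6 in all.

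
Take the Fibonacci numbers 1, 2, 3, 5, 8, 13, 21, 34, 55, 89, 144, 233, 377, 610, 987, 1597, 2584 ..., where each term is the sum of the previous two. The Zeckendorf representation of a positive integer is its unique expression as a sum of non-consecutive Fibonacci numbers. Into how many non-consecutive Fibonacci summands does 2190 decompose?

7

2190 − 1597 = 593
593 − 377 = 216
216 − 144 = 72
72 − 55 = 17
17 − 13 = 4
4 − 3 = 1
1 − 1 = 0
2190 = 1597 + 377 + 144 + 55 + 13 + 3 + 1, which has 7 terms.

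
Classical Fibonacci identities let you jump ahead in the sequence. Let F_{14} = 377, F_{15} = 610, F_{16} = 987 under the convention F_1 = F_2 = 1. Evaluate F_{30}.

832040

By the addition formula F_{m+n} = F_m F_{n+1} + F_{m−1} F_n with m=16, n=14: F_{30} = 987·610 + 610·377 = 602070 + 229970 = 832040.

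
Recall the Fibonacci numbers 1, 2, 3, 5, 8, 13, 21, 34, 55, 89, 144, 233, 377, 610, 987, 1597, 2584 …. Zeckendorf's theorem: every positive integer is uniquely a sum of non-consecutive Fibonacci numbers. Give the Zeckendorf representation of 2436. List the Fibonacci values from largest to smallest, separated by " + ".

Greedily peel off the largest Fibonacci term at each step:
take 1597 (≤ 2436); 2436 − 1597 = 839
take 610 (≤ 839); 839 − 610 = 229
take 144 (≤ 229); 229 − 144 = 85
take 55 (≤ 85); 85 − 55 = 30
take 21 (≤ 30); 30 − 21 = 9
take 8 (≤ 9); 9 − 8 = 1
take 1 (≤ 1); 1 − 1 = 0
So 2436 = 1597 + 610 + 144 + 55 + 21 + 8 + 1, with no two terms consecutive in the sequence.

1597 + 610 + 144 + 55 + 21 + 8 + 1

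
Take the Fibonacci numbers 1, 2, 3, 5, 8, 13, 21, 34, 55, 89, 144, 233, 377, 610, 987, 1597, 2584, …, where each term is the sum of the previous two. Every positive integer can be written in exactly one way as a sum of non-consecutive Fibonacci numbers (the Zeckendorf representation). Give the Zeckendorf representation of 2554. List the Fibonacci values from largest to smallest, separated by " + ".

Greedy algorithm:
take 1597 (≤ 2554); 2554 − 1597 = 957
take 610 (≤ 957); 957 − 610 = 347
take 233 (≤ 347); 347 − 233 = 114
take 89 (≤ 114); 114 − 89 = 25
take 21 (≤ 25); 25 − 21 = 4
take 3 (≤ 4); 4 − 3 = 1
take 1 (≤ 1); 1 − 1 = 0
So 2554 = 1597 + 610 + 233 + 89 + 21 + 3 + 1, with no two terms consecutive in the sequence.

1597 + 610 + 233 + 89 + 21 + 3 + 1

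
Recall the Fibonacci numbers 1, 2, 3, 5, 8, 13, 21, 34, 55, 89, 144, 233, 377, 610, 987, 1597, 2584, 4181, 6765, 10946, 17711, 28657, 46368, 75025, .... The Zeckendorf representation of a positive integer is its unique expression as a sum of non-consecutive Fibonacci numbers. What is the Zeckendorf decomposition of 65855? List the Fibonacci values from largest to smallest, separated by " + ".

Greedy algorithm:
65855: greatest Fibonacci not exceeding it is 46368, leaving 19487
19487: greatest Fibonacci not exceeding it is 17711, leaving 1776
1776: greatest Fibonacci not exceeding it is 1597, leaving 179
179: greatest Fibonacci not exceeding it is 144, leaving 35
35: greatest Fibonacci not exceeding it is 34, leaving 1
1: greatest Fibonacci not exceeding it is 1, leaving 0
So 65855 = 46368 + 17711 + 1597 + 144 + 34 + 1, with no two terms consecutive in the sequence.

46368 + 17711 + 1597 + 144 + 34 + 1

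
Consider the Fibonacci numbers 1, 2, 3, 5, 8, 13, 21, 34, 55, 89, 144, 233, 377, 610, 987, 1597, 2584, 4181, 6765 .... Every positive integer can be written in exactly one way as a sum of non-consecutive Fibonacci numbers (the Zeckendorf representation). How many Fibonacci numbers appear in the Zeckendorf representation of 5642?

5

Repeatedly subtract the largest Fibonacci number that fits:
5642: greatest Fibonacci not exceeding it is 4181, leaving 1461
1461: greatest Fibonacci not exceeding it is 987, leaving 474
474: greatest Fibonacci not exceeding it is 377, leaving 97
97: greatest Fibonacci not exceeding it is 89, leaving 8
8: greatest Fibonacci not exceeding it is 8, leaving 0
5642 = 4181 + 987 + 377 + 89 + 8, which has 5 terms.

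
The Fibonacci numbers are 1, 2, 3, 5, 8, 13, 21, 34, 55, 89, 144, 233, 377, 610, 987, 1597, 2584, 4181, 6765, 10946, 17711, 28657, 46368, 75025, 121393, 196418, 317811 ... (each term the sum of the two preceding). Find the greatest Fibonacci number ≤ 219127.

196418 ≤ 219127 < 317811, so the largest Fibonacci number not exceeding 219127 is 196418.

196418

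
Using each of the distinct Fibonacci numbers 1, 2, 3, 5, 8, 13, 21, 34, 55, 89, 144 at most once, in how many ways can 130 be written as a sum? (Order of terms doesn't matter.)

3

130 = 89+34+5+2 = 89+21+13+5+2 = 55+34+21+13+5+2 — 3 representations.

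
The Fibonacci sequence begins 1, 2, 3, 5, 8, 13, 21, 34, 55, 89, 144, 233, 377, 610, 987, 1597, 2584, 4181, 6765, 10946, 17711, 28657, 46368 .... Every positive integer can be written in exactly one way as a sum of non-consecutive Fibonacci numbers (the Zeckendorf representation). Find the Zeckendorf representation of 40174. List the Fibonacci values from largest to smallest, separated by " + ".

largest Fibonacci ≤ 40174 is 28657; 40174 − 28657 = 11517
largest Fibonacci ≤ 11517 is 10946; 11517 − 10946 = 571
largest Fibonacci ≤ 571 is 377; 571 − 377 = 194
largest Fibonacci ≤ 194 is 144; 194 − 144 = 50
largest Fibonacci ≤ 50 is 34; 50 − 34 = 16
largest Fibonacci ≤ 16 is 13; 16 − 13 = 3
largest Fibonacci ≤ 3 is 3; 3 − 3 = 0
So 40174 = 28657 + 10946 + 377 + 144 + 34 + 13 + 3, with no two terms consecutive in the sequence.

28657 + 10946 + 377 + 144 + 34 + 13 + 3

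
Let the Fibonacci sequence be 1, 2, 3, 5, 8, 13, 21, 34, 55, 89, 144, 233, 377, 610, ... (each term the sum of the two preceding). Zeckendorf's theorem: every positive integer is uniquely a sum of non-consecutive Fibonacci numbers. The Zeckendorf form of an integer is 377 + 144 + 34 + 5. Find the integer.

377 + 144 + 34 + 5 = 560.

560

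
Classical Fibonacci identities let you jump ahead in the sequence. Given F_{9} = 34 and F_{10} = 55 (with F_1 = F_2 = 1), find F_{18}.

2584

By the doubling identity F_{2k} = F_k(2F_{k+1} − F_k): F_{18} = 34·(2·55 − 34) = 34·76 = 2584.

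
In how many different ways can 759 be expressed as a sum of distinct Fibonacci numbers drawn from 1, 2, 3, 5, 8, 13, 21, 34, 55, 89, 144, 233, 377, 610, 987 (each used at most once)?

16

Each representation comes from the Zeckendorf form by replacing some F_k with F_{k−1} + F_{k−2} where possible.
759 = 610+144+5 = 610+144+3+2 = 610+89+55+5 = 377+233+144+5 = … (12 more), for 16 in all.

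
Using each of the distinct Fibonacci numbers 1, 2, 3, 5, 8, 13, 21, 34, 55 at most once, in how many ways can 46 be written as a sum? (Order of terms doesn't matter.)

Each representation comes from the Zeckendorf form by replacing some F_k with F_{k−1} + F_{k−2} where possible.
46 = 34+8+3+1 = 21+13+8+3+1 — 2 representations.

2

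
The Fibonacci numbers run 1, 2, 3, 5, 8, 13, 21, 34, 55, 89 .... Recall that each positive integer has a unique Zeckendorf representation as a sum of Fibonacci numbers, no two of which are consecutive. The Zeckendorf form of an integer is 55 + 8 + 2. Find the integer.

65

55 + 8 + 2 = 65.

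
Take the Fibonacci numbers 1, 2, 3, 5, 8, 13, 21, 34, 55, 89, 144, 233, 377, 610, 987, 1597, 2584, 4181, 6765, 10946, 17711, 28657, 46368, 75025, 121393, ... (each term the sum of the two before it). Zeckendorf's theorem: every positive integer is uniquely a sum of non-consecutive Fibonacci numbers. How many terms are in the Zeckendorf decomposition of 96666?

Greedy algorithm:
take 75025 (≤ 96666); 96666 − 75025 = 21641
take 17711 (≤ 21641); 21641 − 17711 = 3930
take 2584 (≤ 3930); 3930 − 2584 = 1346
take 987 (≤ 1346); 1346 − 987 = 359
take 233 (≤ 359); 359 − 233 = 126
take 89 (≤ 126); 126 − 89 = 37
take 34 (≤ 37); 37 − 34 = 3
take 3 (≤ 3); 3 − 3 = 0
96666 = 75025 + 17711 + 2584 + 987 + 233 + 89 + 34 + 3, which has 8 terms.

8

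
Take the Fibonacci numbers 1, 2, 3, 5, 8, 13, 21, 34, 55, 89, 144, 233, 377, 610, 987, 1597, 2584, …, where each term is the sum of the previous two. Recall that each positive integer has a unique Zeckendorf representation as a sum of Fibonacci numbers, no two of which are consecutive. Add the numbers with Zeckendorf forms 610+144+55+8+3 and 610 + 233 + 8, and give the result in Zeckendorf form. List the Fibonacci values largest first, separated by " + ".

The two numbers are 820 and 851, so their sum is 1671.
Greedy algorithm:
largest Fibonacci ≤ 1671 is 1597; 1671 − 1597 = 74
largest Fibonacci ≤ 74 is 55; 74 − 55 = 19
largest Fibonacci ≤ 19 is 13; 19 − 13 = 6
largest Fibonacci ≤ 6 is 5; 6 − 5 = 1
largest Fibonacci ≤ 1 is 1; 1 − 1 = 0

1597 + 55 + 13 + 5 + 1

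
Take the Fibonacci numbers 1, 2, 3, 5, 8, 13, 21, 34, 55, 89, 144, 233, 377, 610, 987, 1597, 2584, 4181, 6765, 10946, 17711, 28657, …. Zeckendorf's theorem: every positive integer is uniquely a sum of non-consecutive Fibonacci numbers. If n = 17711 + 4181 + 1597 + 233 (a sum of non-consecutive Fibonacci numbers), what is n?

17711 + 4181 + 1597 + 233 = 23722.

23722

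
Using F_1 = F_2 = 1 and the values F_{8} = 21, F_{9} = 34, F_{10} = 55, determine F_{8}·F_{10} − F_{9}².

21·55 − 34² = 1155 − 1156 = -1. (Cassini's identity: F_{k−1}F_{k+1} − F_k² = (−1)^k.)

-1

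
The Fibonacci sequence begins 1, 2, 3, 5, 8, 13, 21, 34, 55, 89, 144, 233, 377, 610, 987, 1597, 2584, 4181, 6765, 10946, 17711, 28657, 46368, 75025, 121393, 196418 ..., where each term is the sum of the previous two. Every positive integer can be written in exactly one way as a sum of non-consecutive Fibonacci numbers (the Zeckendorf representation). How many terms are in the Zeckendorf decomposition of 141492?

121393 ≤ 141492 < 196418, so take 121393; remainder 20099
17711 ≤ 20099 < 28657, so take 17711; remainder 2388
1597 ≤ 2388 < 2584, so take 1597; remainder 791
610 ≤ 791 < 987, so take 610; remainder 181
144 ≤ 181 < 233, so take 144; remainder 37
34 ≤ 37 < 55, so take 34; remainder 3
3 ≤ 3 < 5, so take 3; remainder 0
141492 = 121393 + 17711 + 1597 + 610 + 144 + 34 + 3, which has 7 terms.

7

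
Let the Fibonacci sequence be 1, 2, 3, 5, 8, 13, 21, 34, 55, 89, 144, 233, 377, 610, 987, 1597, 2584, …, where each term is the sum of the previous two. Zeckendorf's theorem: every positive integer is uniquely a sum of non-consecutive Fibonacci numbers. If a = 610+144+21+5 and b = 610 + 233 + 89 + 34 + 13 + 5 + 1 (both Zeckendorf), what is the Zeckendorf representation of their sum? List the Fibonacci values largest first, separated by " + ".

The two numbers are 780 and 985, so their sum is 1765.
1597 ≤ 1765 < 2584, so take 1597; remainder 168
144 ≤ 168 < 233, so take 144; remainder 24
21 ≤ 24 < 34, so take 21; remainder 3
3 ≤ 3 < 5, so take 3; remainder 0

1597 + 144 + 21 + 3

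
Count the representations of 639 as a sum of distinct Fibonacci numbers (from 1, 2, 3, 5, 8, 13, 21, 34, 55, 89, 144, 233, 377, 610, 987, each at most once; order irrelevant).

20

Each representation comes from the Zeckendorf form by replacing some F_k with F_{k−1} + F_{k−2} where possible.
639 = 610+21+8 = 610+21+5+3 = 377+233+21+8 = 610+21+5+2+1 = … (16 more), for 20 in all.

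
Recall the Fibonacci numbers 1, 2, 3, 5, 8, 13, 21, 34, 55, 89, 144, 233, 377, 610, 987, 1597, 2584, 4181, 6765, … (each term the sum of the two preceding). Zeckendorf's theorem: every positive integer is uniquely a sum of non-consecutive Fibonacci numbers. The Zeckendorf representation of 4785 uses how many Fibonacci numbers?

take 4181 (≤ 4785); 4785 − 4181 = 604
take 377 (≤ 604); 604 − 377 = 227
take 144 (≤ 227); 227 − 144 = 83
take 55 (≤ 83); 83 − 55 = 28
take 21 (≤ 28); 28 − 21 = 7
take 5 (≤ 7); 7 − 5 = 2
take 2 (≤ 2); 2 − 2 = 0
4785 = 4181 + 377 + 144 + 55 + 21 + 5 + 2, which has 7 terms.

7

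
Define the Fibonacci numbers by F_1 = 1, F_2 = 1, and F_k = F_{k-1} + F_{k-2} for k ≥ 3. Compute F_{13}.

Iterating the recurrence up to F_{8} = 21 and F_{7} = 13:
F_{9} = F_{8} + F_{7} = 21 + 13 = 34
F_{10} = F_{9} + F_{8} = 34 + 21 = 55
F_{11} = F_{10} + F_{9} = 55 + 34 = 89
F_{12} = F_{11} + F_{10} = 89 + 55 = 144
F_{13} = F_{12} + F_{11} = 144 + 89 = 233

233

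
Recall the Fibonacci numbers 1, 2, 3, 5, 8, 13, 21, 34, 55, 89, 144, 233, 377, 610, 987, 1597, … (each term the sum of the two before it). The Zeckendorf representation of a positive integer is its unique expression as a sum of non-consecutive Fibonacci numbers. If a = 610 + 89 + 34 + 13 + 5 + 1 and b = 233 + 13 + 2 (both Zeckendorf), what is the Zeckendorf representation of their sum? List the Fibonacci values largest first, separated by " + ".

The two numbers are 752 and 248, so their sum is 1000.
Greedy algorithm:
largest Fibonacci ≤ 1000 is 987; 1000 − 987 = 13
largest Fibonacci ≤ 13 is 13; 13 − 13 = 0

987 + 13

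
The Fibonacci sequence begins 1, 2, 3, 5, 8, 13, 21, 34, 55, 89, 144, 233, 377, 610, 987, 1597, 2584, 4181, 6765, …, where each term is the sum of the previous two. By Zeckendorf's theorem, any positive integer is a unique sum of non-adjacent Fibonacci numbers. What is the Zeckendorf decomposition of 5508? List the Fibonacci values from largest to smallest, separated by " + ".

4181 + 987 + 233 + 89 + 13 + 5

subtract 4181 from 5508: 1327 remains
subtract 987 from 1327: 340 remains
subtract 233 from 340: 107 remains
subtract 89 from 107: 18 remains
subtract 13 from 18: 5 remains
subtract 5 from 5: 0 remains
So 5508 = 4181 + 987 + 233 + 89 + 13 + 5, with no two terms consecutive in the sequence.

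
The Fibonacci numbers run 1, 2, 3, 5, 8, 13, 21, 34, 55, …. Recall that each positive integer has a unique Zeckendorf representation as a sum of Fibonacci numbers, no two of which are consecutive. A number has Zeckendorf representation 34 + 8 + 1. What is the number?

43

34 + 8 + 1 = 43.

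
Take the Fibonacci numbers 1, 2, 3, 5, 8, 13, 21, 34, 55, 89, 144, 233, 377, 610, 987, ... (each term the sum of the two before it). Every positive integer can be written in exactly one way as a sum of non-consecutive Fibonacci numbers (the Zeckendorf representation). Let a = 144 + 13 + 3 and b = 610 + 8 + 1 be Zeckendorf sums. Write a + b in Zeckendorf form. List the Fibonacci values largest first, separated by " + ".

The two numbers are 160 and 619, so their sum is 779.
779: greatest Fibonacci not exceeding it is 610, leaving 169
169: greatest Fibonacci not exceeding it is 144, leaving 25
25: greatest Fibonacci not exceeding it is 21, leaving 4
4: greatest Fibonacci not exceeding it is 3, leaving 1
1: greatest Fibonacci not exceeding it is 1, leaving 0

610 + 144 + 21 + 3 + 1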